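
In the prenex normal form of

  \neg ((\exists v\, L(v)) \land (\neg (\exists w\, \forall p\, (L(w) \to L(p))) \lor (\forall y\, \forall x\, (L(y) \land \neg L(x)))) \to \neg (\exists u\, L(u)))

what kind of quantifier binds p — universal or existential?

First replace A → B with ¬A ∨ B.
  \neg (\neg ((\exists v\, L(v)) \land (\neg (\exists w\, \forall p\, (\neg L(w) \lor L(p))) \lor (\forall y\, \forall x\, (L(y) \land \neg L(x))))) \lor \neg (\exists u\, L(u)))
Drive negations inward (¬∀x A ≡ ∃x ¬A, ¬∃x A ≡ ∀x ¬A, De Morgan for ∧/∨):
  (\exists v\, L(v)) \land ((\forall w\, \exists p\, (L(w) \land \neg L(p))) \lor (\forall y\, \forall x\, (L(y) \land \neg L(x)))) \land (\exists u\, L(u))
All bound variables are already distinct, so no renaming is needed.
Pull the quantifiers to the front (each side's bound variable is not free in the other side):
  \exists v\, \forall w\, \exists p\, \forall y\, \forall x\, \exists u\, (L(v) \land (L(w) \land \neg L(p) \lor L(y) \land \neg L(x)) \land L(u))
The quantifier \forall p sits under an odd number of negations (counting the antecedent side of each →), so it flips to \exists p.

existential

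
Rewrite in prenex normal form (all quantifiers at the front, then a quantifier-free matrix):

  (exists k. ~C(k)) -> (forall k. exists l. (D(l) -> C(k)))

forall k. forall b. exists l. (C(k) | ~D(l) | C(b))

Rewrite implications/biconditionals: A → B as ¬A ∨ B.
  ~(exists k. ~C(k)) | (forall k. exists l. (~D(l) | C(k)))
Move each ¬ inward, flipping quantifiers it crosses:
  (forall k. C(k)) | (forall k. exists l. (~D(l) | C(k)))
Give each quantifier a distinct variable: k↦b.
  (forall k. C(k)) | (forall b. exists l. (~D(l) | C(b)))
Extract every quantifier outward, since the variables are now distinct and don't occur free across branches:
  forall k. forall b. exists l. (C(k) | ~D(l) | C(b))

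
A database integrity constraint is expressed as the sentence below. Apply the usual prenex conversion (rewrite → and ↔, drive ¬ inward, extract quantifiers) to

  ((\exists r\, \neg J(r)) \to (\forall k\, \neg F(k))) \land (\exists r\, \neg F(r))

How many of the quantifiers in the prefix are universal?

2

Rewrite implications/biconditionals: A → B as ¬A ∨ B.
  (\neg (\exists r\, \neg J(r)) \lor (\forall k\, \neg F(k))) \land (\exists r\, \neg F(r))
Move each ¬ inward, flipping quantifiers it crosses:
  ((\forall r\, J(r)) \lor (\forall k\, \neg F(k))) \land (\exists r\, \neg F(r))
Give each quantifier a distinct variable: r↦v.
  ((\forall r\, J(r)) \lor (\forall k\, \neg F(k))) \land (\exists v\, \neg F(v))
Finally move all quantifiers to the prefix:
  \forall r\, \forall k\, \exists v\, ((J(r) \lor \neg F(k)) \land \neg F(v))
The prefix is \forall r \forall k \exists v: 2 universal, 1 existential.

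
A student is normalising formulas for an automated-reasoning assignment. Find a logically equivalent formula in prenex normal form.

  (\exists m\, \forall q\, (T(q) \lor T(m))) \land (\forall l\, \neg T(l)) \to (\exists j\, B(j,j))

\forall m\, \exists q\, \exists l\, \exists j\, (\neg T(q) \land \neg T(m) \lor T(l) \lor B(j,j))

Eliminate → and ↔ using ¬ and ∨.
  \neg ((\exists m\, \forall q\, (T(q) \lor T(m))) \land (\forall l\, \neg T(l))) \lor (\exists j\, B(j,j))
Drive negations inward (¬∀x A ≡ ∃x ¬A, ¬∃x A ≡ ∀x ¬A, De Morgan for ∧/∨):
  (\forall m\, \exists q\, (\neg T(q) \land \neg T(m))) \lor (\exists l\, T(l)) \lor (\exists j\, B(j,j))
Pull the quantifiers to the front (each side's bound variable is not free in the other side):
  \forall m\, \exists q\, \exists l\, \exists j\, (\neg T(q) \land \neg T(m) \lor T(l) \lor B(j,j))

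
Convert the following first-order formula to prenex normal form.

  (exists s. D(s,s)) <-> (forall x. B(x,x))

First replace A → B with ¬A ∨ B; A ↔ B as (¬A ∨ B) ∧ (¬B ∨ A).
  (~(exists s. D(s,s)) | (forall x. B(x,x))) & (~(forall x. B(x,x)) | (exists s. D(s,s)))
Push ¬ through the quantifiers and connectives to reach negation normal form:
  ((forall s. ~D(s,s)) | (forall x. B(x,x))) & ((exists x. ~B(x,x)) | (exists s. D(s,s)))
Rename bound variables to avoid capture: x↦z, s↦t.
  ((forall s. ~D(s,s)) | (forall x. B(x,x))) & ((exists z. ~B(z,z)) | (exists t. D(t,t)))
Pull the quantifiers to the front (each side's bound variable is not free in the other side):
  forall s. forall x. exists z. exists t. ((~D(s,s) | B(x,x)) & (~B(z,z) | D(t,t)))

forall s. forall x. exists z. exists t. ((~D(s,s) | B(x,x)) & (~B(z,z) | D(t,t)))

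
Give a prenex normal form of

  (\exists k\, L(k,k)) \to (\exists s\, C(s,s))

\forall k\, \exists s\, (\neg L(k,k) \lor C(s,s))

Rewrite implications/biconditionals: A → B as ¬A ∨ B.
  \neg (\exists k\, L(k,k)) \lor (\exists s\, C(s,s))
Move each ¬ inward, flipping quantifiers it crosses:
  (\forall k\, \neg L(k,k)) \lor (\exists s\, C(s,s))
Extract every quantifier outward, since the variables are now distinct and don't occur free across branches:
  \forall k\, \exists s\, (\neg L(k,k) \lor C(s,s))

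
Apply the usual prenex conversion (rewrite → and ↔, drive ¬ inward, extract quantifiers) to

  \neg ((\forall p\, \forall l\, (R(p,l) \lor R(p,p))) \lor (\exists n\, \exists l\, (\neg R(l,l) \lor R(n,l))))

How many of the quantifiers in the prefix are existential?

Move each ¬ inward, flipping quantifiers it crosses:
  (\exists p\, \exists l\, (\neg R(p,l) \land \neg R(p,p))) \land (\forall n\, \forall l\, (R(l,l) \land \neg R(n,l)))
Rename bound variables to avoid capture: l↦a.
  (\exists p\, \exists l\, (\neg R(p,l) \land \neg R(p,p))) \land (\forall n\, \forall a\, (R(a,a) \land \neg R(n,a)))
Finally move all quantifiers to the prefix:
  \exists p\, \exists l\, \forall n\, \forall a\, (\neg R(p,l) \land \neg R(p,p) \land R(a,a) \land \neg R(n,a))
The prefix is \exists p \exists l \forall n \forall a: 2 universal, 2 existential.

2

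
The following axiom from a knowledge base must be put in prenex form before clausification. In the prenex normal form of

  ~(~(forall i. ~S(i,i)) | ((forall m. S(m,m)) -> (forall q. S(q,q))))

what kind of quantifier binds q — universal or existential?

Eliminate → and ↔ using ¬ and ∨.
  ~(~(forall i. ~S(i,i)) | ~(forall m. S(m,m)) | (forall q. S(q,q)))
Push ¬ through the quantifiers and connectives to reach negation normal form:
  (forall i. ~S(i,i)) & (forall m. S(m,m)) & (exists q. ~S(q,q))
All bound variables are already distinct, so no renaming is needed.
Pull the quantifiers to the front (each side's bound variable is not free in the other side):
  forall i. forall m. exists q. (~S(i,i) & S(m,m) & ~S(q,q))
The quantifier forall q sits under an odd number of negations (counting the antecedent side of each →), so it flips to exists q.

existential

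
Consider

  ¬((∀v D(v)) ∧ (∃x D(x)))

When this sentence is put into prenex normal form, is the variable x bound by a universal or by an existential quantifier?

Push ¬ through the quantifiers and connectives to reach negation normal form:
  (∃v ¬D(v)) ∨ (∀x ¬D(x))
All bound variables are already distinct, so no renaming is needed.
Extract every quantifier outward, since the variables are now distinct and don't occur free across branches:
  ∃v ∀x (¬D(v) ∨ ¬D(x))
The quantifier ∃x sits under an odd number of negations, so it flips to ∀x.

universal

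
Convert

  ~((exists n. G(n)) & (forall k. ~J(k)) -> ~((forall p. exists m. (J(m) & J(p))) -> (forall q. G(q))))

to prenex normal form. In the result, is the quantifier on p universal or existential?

existential

Eliminate → and ↔ using ¬ and ∨.
  ~(~((exists n. G(n)) & (forall k. ~J(k))) | ~(~(forall p. exists m. (J(m) & J(p))) | (forall q. G(q))))
Drive negations inward (¬∀x A ≡ ∃x ¬A, ¬∃x A ≡ ∀x ¬A, De Morgan for ∧/∨):
  (exists n. G(n)) & (forall k. ~J(k)) & ((exists p. forall m. (~J(m) | ~J(p))) | (forall q. G(q)))
Pull the quantifiers to the front (each side's bound variable is not free in the other side):
  exists n. forall k. exists p. forall m. forall q. (G(n) & ~J(k) & (~J(m) | ~J(p) | G(q)))
The quantifier forall p sits under an odd number of negations (counting the antecedent side of each →), so it flips to exists p.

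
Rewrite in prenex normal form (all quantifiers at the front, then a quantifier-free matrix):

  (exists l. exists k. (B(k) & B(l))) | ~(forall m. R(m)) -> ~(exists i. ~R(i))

First replace A → B with ¬A ∨ B.
  ~((exists l. exists k. (B(k) & B(l))) | ~(forall m. R(m))) | ~(exists i. ~R(i))
Push ¬ through the quantifiers and connectives to reach negation normal form:
  (forall l. forall k. (~B(k) | ~B(l))) & (forall m. R(m)) | (forall i. R(i))
All bound variables are already distinct, so no renaming is needed.
Pull the quantifiers to the front (each side's bound variable is not free in the other side):
  forall l. forall k. forall m. forall i. ((~B(k) | ~B(l)) & R(m) | R(i))

forall l. forall k. forall m. forall i. ((~B(k) | ~B(l)) & R(m) | R(i))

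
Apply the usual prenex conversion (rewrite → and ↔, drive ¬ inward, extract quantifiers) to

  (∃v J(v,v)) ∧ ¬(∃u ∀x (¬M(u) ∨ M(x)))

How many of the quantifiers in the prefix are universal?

1

Push ¬ through the quantifiers and connectives to reach negation normal form:
  (∃v J(v,v)) ∧ (∀u ∃x (M(u) ∧ ¬M(x)))
All bound variables are already distinct, so no renaming is needed.
Pull the quantifiers to the front (each side's bound variable is not free in the other side):
  ∃v ∀u ∃x (J(v,v) ∧ M(u) ∧ ¬M(x))
The prefix is ∃v ∀u ∃x: 1 universal, 2 existential.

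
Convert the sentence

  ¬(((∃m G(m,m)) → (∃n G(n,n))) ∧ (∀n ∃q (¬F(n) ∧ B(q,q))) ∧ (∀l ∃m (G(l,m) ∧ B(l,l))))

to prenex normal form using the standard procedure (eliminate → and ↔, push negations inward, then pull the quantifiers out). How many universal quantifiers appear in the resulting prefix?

3

First replace A → B with ¬A ∨ B.
  ¬((¬(∃m G(m,m)) ∨ (∃n G(n,n))) ∧ (∀n ∃q (¬F(n) ∧ B(q,q))) ∧ (∀l ∃m (G(l,m) ∧ B(l,l))))
Drive negations inward (¬∀x A ≡ ∃x ¬A, ¬∃x A ≡ ∀x ¬A, De Morgan for ∧/∨):
  (∃m G(m,m)) ∧ (∀n ¬G(n,n)) ∨ (∃n ∀q (F(n) ∨ ¬B(q,q))) ∨ (∃l ∀m (¬G(l,m) ∨ ¬B(l,l)))
Give each quantifier a distinct variable: n↦s, m↦w.
  (∃m G(m,m)) ∧ (∀n ¬G(n,n)) ∨ (∃s ∀q (F(s) ∨ ¬B(q,q))) ∨ (∃l ∀w (¬G(l,w) ∨ ¬B(l,l)))
Finally move all quantifiers to the prefix:
  ∃m ∀n ∃s ∀q ∃l ∀w (G(m,m) ∧ ¬G(n,n) ∨ F(s) ∨ ¬B(q,q) ∨ ¬G(l,w) ∨ ¬B(l,l))
The prefix is ∃m ∀n ∃s ∀q ∃l ∀w: 3 universal, 3 existential.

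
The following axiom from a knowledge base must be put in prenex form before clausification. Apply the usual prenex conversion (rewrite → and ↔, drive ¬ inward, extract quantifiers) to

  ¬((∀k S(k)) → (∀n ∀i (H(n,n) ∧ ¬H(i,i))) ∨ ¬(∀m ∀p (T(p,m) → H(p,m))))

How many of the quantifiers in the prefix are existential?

Rewrite implications/biconditionals: A → B as ¬A ∨ B.
  ¬(¬(∀k S(k)) ∨ (∀n ∀i (H(n,n) ∧ ¬H(i,i))) ∨ ¬(∀m ∀p (¬T(p,m) ∨ H(p,m))))
Move each ¬ inward, flipping quantifiers it crosses:
  (∀k S(k)) ∧ (∃n ∃i (¬H(n,n) ∨ H(i,i))) ∧ (∀m ∀p (¬T(p,m) ∨ H(p,m)))
All bound variables are already distinct, so no renaming is needed.
Finally move all quantifiers to the prefix:
  ∀k ∃n ∃i ∀m ∀p (S(k) ∧ (¬H(n,n) ∨ H(i,i)) ∧ (¬T(p,m) ∨ H(p,m)))
The prefix is ∀k ∃n ∃i ∀m ∀p: 3 universal, 2 existential.

2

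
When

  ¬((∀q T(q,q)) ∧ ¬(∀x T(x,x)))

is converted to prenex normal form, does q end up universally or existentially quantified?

Move each ¬ inward, flipping quantifiers it crosses:
  (∃q ¬T(q,q)) ∨ (∀x T(x,x))
Finally move all quantifiers to the prefix:
  ∃q ∀x (¬T(q,q) ∨ T(x,x))
The quantifier ∀q sits under an odd number of negations, so it flips to ∃q.

existential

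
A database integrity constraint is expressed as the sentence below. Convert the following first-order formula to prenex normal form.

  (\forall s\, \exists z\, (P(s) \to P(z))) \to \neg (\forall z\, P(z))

Eliminate → and ↔ using ¬ and ∨.
  \neg (\forall s\, \exists z\, (\neg P(s) \lor P(z))) \lor \neg (\forall z\, P(z))
Push ¬ through the quantifiers and connectives to reach negation normal form:
  (\exists s\, \forall z\, (P(s) \land \neg P(z))) \lor (\exists z\, \neg P(z))
Give each quantifier a distinct variable: z↦w1.
  (\exists s\, \forall z\, (P(s) \land \neg P(z))) \lor (\exists w1\, \neg P(w1))
Finally move all quantifiers to the prefix:
  \exists s\, \forall z\, \exists w1\, (P(s) \land \neg P(z) \lor \neg P(w1))

\exists s\, \forall z\, \exists w1\, (P(s) \land \neg P(z) \lor \neg P(w1))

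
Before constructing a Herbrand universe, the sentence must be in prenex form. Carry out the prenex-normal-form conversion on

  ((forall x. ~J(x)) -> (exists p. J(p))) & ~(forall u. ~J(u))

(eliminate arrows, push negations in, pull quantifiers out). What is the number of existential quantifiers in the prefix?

3

Rewrite implications/biconditionals: A → B as ¬A ∨ B.
  (~(forall x. ~J(x)) | (exists p. J(p))) & ~(forall u. ~J(u))
Drive negations inward (¬∀x A ≡ ∃x ¬A, ¬∃x A ≡ ∀x ¬A, De Morgan for ∧/∨):
  ((exists x. J(x)) | (exists p. J(p))) & (exists u. J(u))
Finally move all quantifiers to the prefix:
  exists x. exists p. exists u. ((J(x) | J(p)) & J(u))
The prefix is exists x exists p exists u: 0 universal, 3 existential.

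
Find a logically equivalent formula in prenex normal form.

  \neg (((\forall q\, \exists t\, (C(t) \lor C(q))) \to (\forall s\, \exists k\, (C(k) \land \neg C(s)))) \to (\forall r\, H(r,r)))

First replace A → B with ¬A ∨ B.
  \neg (\neg (\neg (\forall q\, \exists t\, (C(t) \lor C(q))) \lor (\forall s\, \exists k\, (C(k) \land \neg C(s)))) \lor (\forall r\, H(r,r)))
Push ¬ through the quantifiers and connectives to reach negation normal form:
  ((\exists q\, \forall t\, (\neg C(t) \land \neg C(q))) \lor (\forall s\, \exists k\, (C(k) \land \neg C(s)))) \land (\exists r\, \neg H(r,r))
All bound variables are already distinct, so no renaming is needed.
Finally move all quantifiers to the prefix:
  \exists q\, \forall t\, \forall s\, \exists k\, \exists r\, ((\neg C(t) \land \neg C(q) \lor C(k) \land \neg C(s)) \land \neg H(r,r))

\exists q\, \forall t\, \forall s\, \exists k\, \exists r\, ((\neg C(t) \land \neg C(q) \lor C(k) \land \neg C(s)) \land \neg H(r,r))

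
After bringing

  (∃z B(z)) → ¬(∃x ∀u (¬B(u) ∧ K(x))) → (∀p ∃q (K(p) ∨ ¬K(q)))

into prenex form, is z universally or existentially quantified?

universal

Rewrite implications/biconditionals: A → B as ¬A ∨ B.
  ¬(∃z B(z)) ∨ ¬¬(∃x ∀u (¬B(u) ∧ K(x))) ∨ (∀p ∃q (K(p) ∨ ¬K(q)))
Move each ¬ inward, flipping quantifiers it crosses:
  (∀z ¬B(z)) ∨ (∃x ∀u (¬B(u) ∧ K(x))) ∨ (∀p ∃q (K(p) ∨ ¬K(q)))
All bound variables are already distinct, so no renaming is needed.
Extract every quantifier outward, since the variables are now distinct and don't occur free across branches:
  ∀z ∃x ∀u ∀p ∃q (¬B(z) ∨ ¬B(u) ∧ K(x) ∨ K(p) ∨ ¬K(q))
The quantifier ∃z sits under an odd number of negations (counting the antecedent side of each →), so it flips to ∀z.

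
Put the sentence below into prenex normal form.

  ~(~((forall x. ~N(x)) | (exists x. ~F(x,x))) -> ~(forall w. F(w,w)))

exists x. forall y. forall w. (N(x) & F(y,y) & F(w,w))

First replace A → B with ¬A ∨ B.
  ~(~~((forall x. ~N(x)) | (exists x. ~F(x,x))) | ~(forall w. F(w,w)))
Drive negations inward (¬∀x A ≡ ∃x ¬A, ¬∃x A ≡ ∀x ¬A, De Morgan for ∧/∨):
  (exists x. N(x)) & (forall x. F(x,x)) & (forall w. F(w,w))
Rename bound variables to avoid capture: x↦y.
  (exists x. N(x)) & (forall y. F(y,y)) & (forall w. F(w,w))
Pull the quantifiers to the front (each side's bound variable is not free in the other side):
  exists x. forall y. forall w. (N(x) & F(y,y) & F(w,w))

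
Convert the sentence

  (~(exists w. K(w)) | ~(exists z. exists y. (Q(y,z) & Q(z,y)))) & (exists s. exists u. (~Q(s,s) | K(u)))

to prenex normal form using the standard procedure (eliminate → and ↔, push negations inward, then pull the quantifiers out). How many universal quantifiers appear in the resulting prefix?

Drive negations inward (¬∀x A ≡ ∃x ¬A, ¬∃x A ≡ ∀x ¬A, De Morgan for ∧/∨):
  ((forall w. ~K(w)) | (forall z. forall y. (~Q(y,z) | ~Q(z,y)))) & (exists s. exists u. (~Q(s,s) | K(u)))
All bound variables are already distinct, so no renaming is needed.
Finally move all quantifiers to the prefix:
  forall w. forall z. forall y. exists s. exists u. ((~K(w) | ~Q(y,z) | ~Q(z,y)) & (~Q(s,s) | K(u)))
The prefix is forall w forall z forall y exists s exists u: 3 universal, 2 existential.

3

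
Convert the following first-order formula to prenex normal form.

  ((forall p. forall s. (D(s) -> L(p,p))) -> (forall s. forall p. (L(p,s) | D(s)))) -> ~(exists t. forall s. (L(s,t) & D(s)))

forall p. forall s. exists x1. exists w. forall t. exists z1. ((~D(s) | L(p,p)) & ~L(w,x1) & ~D(x1) | ~L(z1,t) | ~D(z1))

First replace A → B with ¬A ∨ B.
  ~(~(forall p. forall s. (~D(s) | L(p,p))) | (forall s. forall p. (L(p,s) | D(s)))) | ~(exists t. forall s. (L(s,t) & D(s)))
Push ¬ through the quantifiers and connectives to reach negation normal form:
  (forall p. forall s. (~D(s) | L(p,p))) & (exists s. exists p. (~L(p,s) & ~D(s))) | (forall t. exists s. (~L(s,t) | ~D(s)))
Give each quantifier a distinct variable: s↦x1, p↦w, s↦z1.
  (forall p. forall s. (~D(s) | L(p,p))) & (exists x1. exists w. (~L(w,x1) & ~D(x1))) | (forall t. exists z1. (~L(z1,t) | ~D(z1)))
Extract every quantifier outward, since the variables are now distinct and don't occur free across branches:
  forall p. forall s. exists x1. exists w. forall t. exists z1. ((~D(s) | L(p,p)) & ~L(w,x1) & ~D(x1) | ~L(z1,t) | ~D(z1))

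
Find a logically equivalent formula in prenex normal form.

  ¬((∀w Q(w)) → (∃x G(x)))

∀w ∀x (Q(w) ∧ ¬G(x))

Eliminate → and ↔ using ¬ and ∨.
  ¬(¬(∀w Q(w)) ∨ (∃x G(x)))
Move each ¬ inward, flipping quantifiers it crosses:
  (∀w Q(w)) ∧ (∀x ¬G(x))
All bound variables are already distinct, so no renaming is needed.
Extract every quantifier outward, since the variables are now distinct and don't occur free across branches:
  ∀w ∀x (Q(w) ∧ ¬G(x))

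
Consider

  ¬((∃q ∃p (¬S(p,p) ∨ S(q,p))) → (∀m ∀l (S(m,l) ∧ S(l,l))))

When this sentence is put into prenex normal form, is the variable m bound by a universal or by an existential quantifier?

First replace A → B with ¬A ∨ B.
  ¬(¬(∃q ∃p (¬S(p,p) ∨ S(q,p))) ∨ (∀m ∀l (S(m,l) ∧ S(l,l))))
Push ¬ through the quantifiers and connectives to reach negation normal form:
  (∃q ∃p (¬S(p,p) ∨ S(q,p))) ∧ (∃m ∃l (¬S(m,l) ∨ ¬S(l,l)))
All bound variables are already distinct, so no renaming is needed.
Pull the quantifiers to the front (each side's bound variable is not free in the other side):
  ∃q ∃p ∃m ∃l ((¬S(p,p) ∨ S(q,p)) ∧ (¬S(m,l) ∨ ¬S(l,l)))
The quantifier ∀m sits under an odd number of negations (counting the antecedent side of each →), so it flips to ∃m.

existential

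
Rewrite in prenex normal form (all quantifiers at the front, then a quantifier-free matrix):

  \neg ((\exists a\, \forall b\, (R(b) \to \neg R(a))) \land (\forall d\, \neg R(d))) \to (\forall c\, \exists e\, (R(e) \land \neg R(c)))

Eliminate → and ↔ using ¬ and ∨.
  \neg \neg ((\exists a\, \forall b\, (\neg R(b) \lor \neg R(a))) \land (\forall d\, \neg R(d))) \lor (\forall c\, \exists e\, (R(e) \land \neg R(c)))
Push ¬ through the quantifiers and connectives to reach negation normal form:
  (\exists a\, \forall b\, (\neg R(b) \lor \neg R(a))) \land (\forall d\, \neg R(d)) \lor (\forall c\, \exists e\, (R(e) \land \neg R(c)))
All bound variables are already distinct, so no renaming is needed.
Finally move all quantifiers to the prefix:
  \exists a\, \forall b\, \forall d\, \forall c\, \exists e\, ((\neg R(b) \lor \neg R(a)) \land \neg R(d) \lor R(e) \land \neg R(c))

\exists a\, \forall b\, \forall d\, \forall c\, \exists e\, ((\neg R(b) \lor \neg R(a)) \land \neg R(d) \lor R(e) \land \neg R(c))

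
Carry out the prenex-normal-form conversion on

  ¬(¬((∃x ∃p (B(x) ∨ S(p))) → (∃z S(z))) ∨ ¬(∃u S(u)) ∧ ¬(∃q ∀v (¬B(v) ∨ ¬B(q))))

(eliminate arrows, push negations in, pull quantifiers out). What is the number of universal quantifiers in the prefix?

Eliminate → and ↔ using ¬ and ∨.
  ¬(¬(¬(∃x ∃p (B(x) ∨ S(p))) ∨ (∃z S(z))) ∨ ¬(∃u S(u)) ∧ ¬(∃q ∀v (¬B(v) ∨ ¬B(q))))
Drive negations inward (¬∀x A ≡ ∃x ¬A, ¬∃x A ≡ ∀x ¬A, De Morgan for ∧/∨):
  ((∀x ∀p (¬B(x) ∧ ¬S(p))) ∨ (∃z S(z))) ∧ ((∃u S(u)) ∨ (∃q ∀v (¬B(v) ∨ ¬B(q))))
All bound variables are already distinct, so no renaming is needed.
Extract every quantifier outward, since the variables are now distinct and don't occur free across branches:
  ∀x ∀p ∃z ∃u ∃q ∀v ((¬B(x) ∧ ¬S(p) ∨ S(z)) ∧ (S(u) ∨ ¬B(v) ∨ ¬B(q)))
The prefix is ∀x ∀p ∃z ∃u ∃q ∀v: 3 universal, 3 existential.

3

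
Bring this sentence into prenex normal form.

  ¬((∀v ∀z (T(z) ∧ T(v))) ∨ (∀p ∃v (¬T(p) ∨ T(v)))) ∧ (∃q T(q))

Push ¬ through the quantifiers and connectives to reach negation normal form:
  (∃v ∃z (¬T(z) ∨ ¬T(v))) ∧ (∃p ∀v (T(p) ∧ ¬T(v))) ∧ (∃q T(q))
Rename bound variables to avoid capture: v↦s.
  (∃v ∃z (¬T(z) ∨ ¬T(v))) ∧ (∃p ∀s (T(p) ∧ ¬T(s))) ∧ (∃q T(q))
Extract every quantifier outward, since the variables are now distinct and don't occur free across branches:
  ∃v ∃z ∃p ∀s ∃q ((¬T(z) ∨ ¬T(v)) ∧ T(p) ∧ ¬T(s) ∧ T(q))

∃v ∃z ∃p ∀s ∃q ((¬T(z) ∨ ¬T(v)) ∧ T(p) ∧ ¬T(s) ∧ T(q))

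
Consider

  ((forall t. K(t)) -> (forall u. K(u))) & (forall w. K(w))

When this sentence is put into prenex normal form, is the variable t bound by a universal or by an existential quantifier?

existential

Rewrite implications/biconditionals: A → B as ¬A ∨ B.
  (~(forall t. K(t)) | (forall u. K(u))) & (forall w. K(w))
Move each ¬ inward, flipping quantifiers it crosses:
  ((exists t. ~K(t)) | (forall u. K(u))) & (forall w. K(w))
All bound variables are already distinct, so no renaming is needed.
Finally move all quantifiers to the prefix:
  exists t. forall u. forall w. ((~K(t) | K(u)) & K(w))
The quantifier forall t sits under an odd number of negations (counting the antecedent side of each →), so it flips to exists t.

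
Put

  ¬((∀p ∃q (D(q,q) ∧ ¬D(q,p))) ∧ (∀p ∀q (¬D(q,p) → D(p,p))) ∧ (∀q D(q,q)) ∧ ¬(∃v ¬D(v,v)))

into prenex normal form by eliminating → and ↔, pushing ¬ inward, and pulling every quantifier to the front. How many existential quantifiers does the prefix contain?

First replace A → B with ¬A ∨ B.
  ¬((∀p ∃q (D(q,q) ∧ ¬D(q,p))) ∧ (∀p ∀q (¬¬D(q,p) ∨ D(p,p))) ∧ (∀q D(q,q)) ∧ ¬(∃v ¬D(v,v)))
Push ¬ through the quantifiers and connectives to reach negation normal form:
  (∃p ∀q (¬D(q,q) ∨ D(q,p))) ∨ (∃p ∃q (¬D(q,p) ∧ ¬D(p,p))) ∨ (∃q ¬D(q,q)) ∨ (∃v ¬D(v,v))
Rename bound variables to avoid capture: p↦v1, q↦u1, q↦s.
  (∃p ∀q (¬D(q,q) ∨ D(q,p))) ∨ (∃v1 ∃u1 (¬D(u1,v1) ∧ ¬D(v1,v1))) ∨ (∃s ¬D(s,s)) ∨ (∃v ¬D(v,v))
Extract every quantifier outward, since the variables are now distinct and don't occur free across branches:
  ∃p ∀q ∃v1 ∃u1 ∃s ∃v (¬D(q,q) ∨ D(q,p) ∨ ¬D(u1,v1) ∧ ¬D(v1,v1) ∨ ¬D(s,s) ∨ ¬D(v,v))
The prefix is ∃p ∀q ∃v1 ∃u1 ∃s ∃v: 1 universal, 5 existential.

5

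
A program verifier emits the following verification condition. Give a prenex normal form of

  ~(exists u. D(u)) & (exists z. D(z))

forall u. exists z. (~D(u) & D(z))

Move each ¬ inward, flipping quantifiers it crosses:
  (forall u. ~D(u)) & (exists z. D(z))
Extract every quantifier outward, since the variables are now distinct and don't occur free across branches:
  forall u. exists z. (~D(u) & D(z))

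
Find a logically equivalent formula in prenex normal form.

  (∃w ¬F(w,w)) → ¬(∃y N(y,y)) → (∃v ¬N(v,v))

Eliminate → and ↔ using ¬ and ∨.
  ¬(∃w ¬F(w,w)) ∨ ¬¬(∃y N(y,y)) ∨ (∃v ¬N(v,v))
Drive negations inward (¬∀x A ≡ ∃x ¬A, ¬∃x A ≡ ∀x ¬A, De Morgan for ∧/∨):
  (∀w F(w,w)) ∨ (∃y N(y,y)) ∨ (∃v ¬N(v,v))
All bound variables are already distinct, so no renaming is needed.
Pull the quantifiers to the front (each side's bound variable is not free in the other side):
  ∀w ∃y ∃v (F(w,w) ∨ N(y,y) ∨ ¬N(v,v))

∀w ∃y ∃v (F(w,w) ∨ N(y,y) ∨ ¬N(v,v))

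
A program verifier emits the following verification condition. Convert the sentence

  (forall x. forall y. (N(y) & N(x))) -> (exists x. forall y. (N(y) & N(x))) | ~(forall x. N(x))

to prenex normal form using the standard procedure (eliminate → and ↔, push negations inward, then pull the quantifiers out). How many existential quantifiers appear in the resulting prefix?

Rewrite implications/biconditionals: A → B as ¬A ∨ B.
  ~(forall x. forall y. (N(y) & N(x))) | (exists x. forall y. (N(y) & N(x))) | ~(forall x. N(x))
Push ¬ through the quantifiers and connectives to reach negation normal form:
  (exists x. exists y. (~N(y) | ~N(x))) | (exists x. forall y. (N(y) & N(x))) | (exists x. ~N(x))
Standardize variables apart so no two quantifiers bind the same name: x↦y1, y↦w1, x↦t.
  (exists x. exists y. (~N(y) | ~N(x))) | (exists y1. forall w1. (N(w1) & N(y1))) | (exists t. ~N(t))
Extract every quantifier outward, since the variables are now distinct and don't occur free across branches:
  exists x. exists y. exists y1. forall w1. exists t. (~N(y) | ~N(x) | N(w1) & N(y1) | ~N(t))
The prefix is exists x exists y exists y1 forall w1 exists t: 1 universal, 4 existential.

4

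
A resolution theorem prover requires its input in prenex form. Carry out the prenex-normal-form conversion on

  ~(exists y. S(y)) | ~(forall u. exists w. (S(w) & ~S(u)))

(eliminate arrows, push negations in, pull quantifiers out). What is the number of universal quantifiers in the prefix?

Move each ¬ inward, flipping quantifiers it crosses:
  (forall y. ~S(y)) | (exists u. forall w. (~S(w) | S(u)))
All bound variables are already distinct, so no renaming is needed.
Finally move all quantifiers to the prefix:
  forall y. exists u. forall w. (~S(y) | ~S(w) | S(u))
The prefix is forall y exists u forall w: 2 universal, 1 existential.

2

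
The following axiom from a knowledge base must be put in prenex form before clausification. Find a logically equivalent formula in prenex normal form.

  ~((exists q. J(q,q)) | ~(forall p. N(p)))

forall q. forall p. (~J(q,q) & N(p))

Push ¬ through the quantifiers and connectives to reach negation normal form:
  (forall q. ~J(q,q)) & (forall p. N(p))
All bound variables are already distinct, so no renaming is needed.
Pull the quantifiers to the front (each side's bound variable is not free in the other side):
  forall q. forall p. (~J(q,q) & N(p))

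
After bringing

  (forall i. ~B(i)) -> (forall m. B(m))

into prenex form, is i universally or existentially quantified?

existential

First replace A → B with ¬A ∨ B.
  ~(forall i. ~B(i)) | (forall m. B(m))
Push ¬ through the quantifiers and connectives to reach negation normal form:
  (exists i. B(i)) | (forall m. B(m))
All bound variables are already distinct, so no renaming is needed.
Pull the quantifiers to the front (each side's bound variable is not free in the other side):
  exists i. forall m. (B(i) | B(m))
The quantifier forall i sits under an odd number of negations (counting the antecedent side of each →), so it flips to exists i.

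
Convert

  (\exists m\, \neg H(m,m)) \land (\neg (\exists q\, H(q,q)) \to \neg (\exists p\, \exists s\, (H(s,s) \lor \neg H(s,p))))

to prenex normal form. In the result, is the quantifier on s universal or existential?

universal

Rewrite implications/biconditionals: A → B as ¬A ∨ B.
  (\exists m\, \neg H(m,m)) \land (\neg \neg (\exists q\, H(q,q)) \lor \neg (\exists p\, \exists s\, (H(s,s) \lor \neg H(s,p))))
Push ¬ through the quantifiers and connectives to reach negation normal form:
  (\exists m\, \neg H(m,m)) \land ((\exists q\, H(q,q)) \lor (\forall p\, \forall s\, (\neg H(s,s) \land H(s,p))))
All bound variables are already distinct, so no renaming is needed.
Pull the quantifiers to the front (each side's bound variable is not free in the other side):
  \exists m\, \exists q\, \forall p\, \forall s\, (\neg H(m,m) \land (H(q,q) \lor \neg H(s,s) \land H(s,p)))
The quantifier \exists s sits under an odd number of negations (counting the antecedent side of each →), so it flips to \forall s.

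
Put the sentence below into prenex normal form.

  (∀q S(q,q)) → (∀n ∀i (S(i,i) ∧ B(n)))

Eliminate → and ↔ using ¬ and ∨.
  ¬(∀q S(q,q)) ∨ (∀n ∀i (S(i,i) ∧ B(n)))
Move each ¬ inward, flipping quantifiers it crosses:
  (∃q ¬S(q,q)) ∨ (∀n ∀i (S(i,i) ∧ B(n)))
All bound variables are already distinct, so no renaming is needed.
Finally move all quantifiers to the prefix:
  ∃q ∀n ∀i (¬S(q,q) ∨ S(i,i) ∧ B(n))

∃q ∀n ∀i (¬S(q,q) ∨ S(i,i) ∧ B(n))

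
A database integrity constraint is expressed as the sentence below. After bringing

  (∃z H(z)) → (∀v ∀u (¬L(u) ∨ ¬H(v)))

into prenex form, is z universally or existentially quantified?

universal

First replace A → B with ¬A ∨ B.
  ¬(∃z H(z)) ∨ (∀v ∀u (¬L(u) ∨ ¬H(v)))
Move each ¬ inward, flipping quantifiers it crosses:
  (∀z ¬H(z)) ∨ (∀v ∀u (¬L(u) ∨ ¬H(v)))
Pull the quantifiers to the front (each side's bound variable is not free in the other side):
  ∀z ∀v ∀u (¬H(z) ∨ ¬L(u) ∨ ¬H(v))
The quantifier ∃z sits under an odd number of negations (counting the antecedent side of each →), so it flips to ∀z.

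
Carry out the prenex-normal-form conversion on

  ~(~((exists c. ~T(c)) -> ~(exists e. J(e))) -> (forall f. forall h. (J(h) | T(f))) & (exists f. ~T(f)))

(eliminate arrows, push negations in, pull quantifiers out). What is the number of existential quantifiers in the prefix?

Rewrite implications/biconditionals: A → B as ¬A ∨ B.
  ~(~~(~(exists c. ~T(c)) | ~(exists e. J(e))) | (forall f. forall h. (J(h) | T(f))) & (exists f. ~T(f)))
Push ¬ through the quantifiers and connectives to reach negation normal form:
  (exists c. ~T(c)) & (exists e. J(e)) & ((exists f. exists h. (~J(h) & ~T(f))) | (forall f. T(f)))
Standardize variables apart so no two quantifiers bind the same name: f↦p.
  (exists c. ~T(c)) & (exists e. J(e)) & ((exists f. exists h. (~J(h) & ~T(f))) | (forall p. T(p)))
Pull the quantifiers to the front (each side's bound variable is not free in the other side):
  exists c. exists e. exists f. exists h. forall p. (~T(c) & J(e) & (~J(h) & ~T(f) | T(p)))
The prefix is exists c exists e exists f exists h forall p: 1 universal, 4 existential.

4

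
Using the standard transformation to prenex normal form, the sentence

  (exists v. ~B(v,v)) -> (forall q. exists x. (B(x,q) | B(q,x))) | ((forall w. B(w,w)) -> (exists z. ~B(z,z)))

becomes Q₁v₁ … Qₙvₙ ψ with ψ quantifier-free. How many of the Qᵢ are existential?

3

First replace A → B with ¬A ∨ B.
  ~(exists v. ~B(v,v)) | (forall q. exists x. (B(x,q) | B(q,x))) | ~(forall w. B(w,w)) | (exists z. ~B(z,z))
Push ¬ through the quantifiers and connectives to reach negation normal form:
  (forall v. B(v,v)) | (forall q. exists x. (B(x,q) | B(q,x))) | (exists w. ~B(w,w)) | (exists z. ~B(z,z))
Extract every quantifier outward, since the variables are now distinct and don't occur free across branches:
  forall v. forall q. exists x. exists w. exists z. (B(v,v) | B(x,q) | B(q,x) | ~B(w,w) | ~B(z,z))
The prefix is forall v forall q exists x exists w exists z: 2 universal, 3 existential.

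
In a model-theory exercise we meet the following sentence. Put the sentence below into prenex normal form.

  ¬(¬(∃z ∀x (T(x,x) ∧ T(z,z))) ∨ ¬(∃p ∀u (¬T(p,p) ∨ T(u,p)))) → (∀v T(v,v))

∀z ∃x ∀p ∃u ∀v (¬T(x,x) ∨ ¬T(z,z) ∨ T(p,p) ∧ ¬T(u,p) ∨ T(v,v))

Eliminate → and ↔ using ¬ and ∨.
  ¬¬(¬(∃z ∀x (T(x,x) ∧ T(z,z))) ∨ ¬(∃p ∀u (¬T(p,p) ∨ T(u,p)))) ∨ (∀v T(v,v))
Move each ¬ inward, flipping quantifiers it crosses:
  (∀z ∃x (¬T(x,x) ∨ ¬T(z,z))) ∨ (∀p ∃u (T(p,p) ∧ ¬T(u,p))) ∨ (∀v T(v,v))
All bound variables are already distinct, so no renaming is needed.
Pull the quantifiers to the front (each side's bound variable is not free in the other side):
  ∀z ∃x ∀p ∃u ∀v (¬T(x,x) ∨ ¬T(z,z) ∨ T(p,p) ∧ ¬T(u,p) ∨ T(v,v))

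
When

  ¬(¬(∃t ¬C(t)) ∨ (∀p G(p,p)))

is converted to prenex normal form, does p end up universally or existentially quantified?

Drive negations inward (¬∀x A ≡ ∃x ¬A, ¬∃x A ≡ ∀x ¬A, De Morgan for ∧/∨):
  (∃t ¬C(t)) ∧ (∃p ¬G(p,p))
All bound variables are already distinct, so no renaming is needed.
Pull the quantifiers to the front (each side's bound variable is not free in the other side):
  ∃t ∃p (¬C(t) ∧ ¬G(p,p))
The quantifier ∀p sits under an odd number of negations, so it flips to ∃p.

existential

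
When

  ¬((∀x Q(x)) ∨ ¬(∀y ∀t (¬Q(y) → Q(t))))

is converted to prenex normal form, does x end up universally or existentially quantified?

Rewrite implications/biconditionals: A → B as ¬A ∨ B.
  ¬((∀x Q(x)) ∨ ¬(∀y ∀t (¬¬Q(y) ∨ Q(t))))
Push ¬ through the quantifiers and connectives to reach negation normal form:
  (∃x ¬Q(x)) ∧ (∀y ∀t (Q(y) ∨ Q(t)))
Finally move all quantifiers to the prefix:
  ∃x ∀y ∀t (¬Q(x) ∧ (Q(y) ∨ Q(t)))
The quantifier ∀x sits under an odd number of negations (counting the antecedent side of each →), so it flips to ∃x.

existential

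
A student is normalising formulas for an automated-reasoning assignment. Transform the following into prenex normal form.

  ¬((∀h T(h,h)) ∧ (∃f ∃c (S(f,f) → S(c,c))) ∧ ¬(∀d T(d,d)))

First replace A → B with ¬A ∨ B.
  ¬((∀h T(h,h)) ∧ (∃f ∃c (¬S(f,f) ∨ S(c,c))) ∧ ¬(∀d T(d,d)))
Move each ¬ inward, flipping quantifiers it crosses:
  (∃h ¬T(h,h)) ∨ (∀f ∀c (S(f,f) ∧ ¬S(c,c))) ∨ (∀d T(d,d))
All bound variables are already distinct, so no renaming is needed.
Pull the quantifiers to the front (each side's bound variable is not free in the other side):
  ∃h ∀f ∀c ∀d (¬T(h,h) ∨ S(f,f) ∧ ¬S(c,c) ∨ T(d,d))

∃h ∀f ∀c ∀d (¬T(h,h) ∨ S(f,f) ∧ ¬S(c,c) ∨ T(d,d))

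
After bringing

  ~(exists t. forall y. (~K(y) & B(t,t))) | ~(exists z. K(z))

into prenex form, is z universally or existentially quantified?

universal

Push ¬ through the quantifiers and connectives to reach negation normal form:
  (forall t. exists y. (K(y) | ~B(t,t))) | (forall z. ~K(z))
All bound variables are already distinct, so no renaming is needed.
Pull the quantifiers to the front (each side's bound variable is not free in the other side):
  forall t. exists y. forall z. (K(y) | ~B(t,t) | ~K(z))
The quantifier exists z sits under an odd number of negations, so it flips to forall z.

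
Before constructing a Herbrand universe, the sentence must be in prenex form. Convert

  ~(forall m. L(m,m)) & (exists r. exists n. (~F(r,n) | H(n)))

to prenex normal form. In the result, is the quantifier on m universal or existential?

existential

Move each ¬ inward, flipping quantifiers it crosses:
  (exists m. ~L(m,m)) & (exists r. exists n. (~F(r,n) | H(n)))
All bound variables are already distinct, so no renaming is needed.
Extract every quantifier outward, since the variables are now distinct and don't occur free across branches:
  exists m. exists r. exists n. (~L(m,m) & (~F(r,n) | H(n)))
The quantifier forall m sits under an odd number of negations, so it flips to exists m.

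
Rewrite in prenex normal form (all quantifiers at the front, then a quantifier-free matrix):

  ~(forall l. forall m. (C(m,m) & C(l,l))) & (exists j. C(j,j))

Push ¬ through the quantifiers and connectives to reach negation normal form:
  (exists l. exists m. (~C(m,m) | ~C(l,l))) & (exists j. C(j,j))
All bound variables are already distinct, so no renaming is needed.
Pull the quantifiers to the front (each side's bound variable is not free in the other side):
  exists l. exists m. exists j. ((~C(m,m) | ~C(l,l)) & C(j,j))

exists l. exists m. exists j. ((~C(m,m) | ~C(l,l)) & C(j,j))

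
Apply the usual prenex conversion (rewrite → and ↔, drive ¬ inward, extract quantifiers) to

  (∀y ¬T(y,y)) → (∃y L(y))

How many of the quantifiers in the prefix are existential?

Rewrite implications/biconditionals: A → B as ¬A ∨ B.
  ¬(∀y ¬T(y,y)) ∨ (∃y L(y))
Push ¬ through the quantifiers and connectives to reach negation normal form:
  (∃y T(y,y)) ∨ (∃y L(y))
Rename bound variables to avoid capture: y↦t.
  (∃y T(y,y)) ∨ (∃t L(t))
Extract every quantifier outward, since the variables are now distinct and don't occur free across branches:
  ∃y ∃t (T(y,y) ∨ L(t))
The prefix is ∃y ∃t: 0 universal, 2 existential.

2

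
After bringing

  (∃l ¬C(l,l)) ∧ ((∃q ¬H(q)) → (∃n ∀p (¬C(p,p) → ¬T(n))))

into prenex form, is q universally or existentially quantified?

universal

Rewrite implications/biconditionals: A → B as ¬A ∨ B.
  (∃l ¬C(l,l)) ∧ (¬(∃q ¬H(q)) ∨ (∃n ∀p (¬¬C(p,p) ∨ ¬T(n))))
Drive negations inward (¬∀x A ≡ ∃x ¬A, ¬∃x A ≡ ∀x ¬A, De Morgan for ∧/∨):
  (∃l ¬C(l,l)) ∧ ((∀q H(q)) ∨ (∃n ∀p (C(p,p) ∨ ¬T(n))))
Extract every quantifier outward, since the variables are now distinct and don't occur free across branches:
  ∃l ∀q ∃n ∀p (¬C(l,l) ∧ (H(q) ∨ C(p,p) ∨ ¬T(n)))
The quantifier ∃q sits under an odd number of negations (counting the antecedent side of each →), so it flips to ∀q.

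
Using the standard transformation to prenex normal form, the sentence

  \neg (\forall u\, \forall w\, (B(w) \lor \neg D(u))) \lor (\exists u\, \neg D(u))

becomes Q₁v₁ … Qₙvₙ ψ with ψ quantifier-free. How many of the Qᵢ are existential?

Push ¬ through the quantifiers and connectives to reach negation normal form:
  (\exists u\, \exists w\, (\neg B(w) \land D(u))) \lor (\exists u\, \neg D(u))
Rename bound variables to avoid capture: u↦v1.
  (\exists u\, \exists w\, (\neg B(w) \land D(u))) \lor (\exists v1\, \neg D(v1))
Pull the quantifiers to the front (each side's bound variable is not free in the other side):
  \exists u\, \exists w\, \exists v1\, (\neg B(w) \land D(u) \lor \neg D(v1))
The prefix is \exists u \exists w \exists v1: 0 universal, 3 existential.

3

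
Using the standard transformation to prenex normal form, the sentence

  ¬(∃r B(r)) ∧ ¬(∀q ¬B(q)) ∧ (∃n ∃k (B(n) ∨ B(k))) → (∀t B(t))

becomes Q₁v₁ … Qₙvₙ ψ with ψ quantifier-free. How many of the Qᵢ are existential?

1

First replace A → B with ¬A ∨ B.
  ¬(¬(∃r B(r)) ∧ ¬(∀q ¬B(q)) ∧ (∃n ∃k (B(n) ∨ B(k)))) ∨ (∀t B(t))
Drive negations inward (¬∀x A ≡ ∃x ¬A, ¬∃x A ≡ ∀x ¬A, De Morgan for ∧/∨):
  (∃r B(r)) ∨ (∀q ¬B(q)) ∨ (∀n ∀k (¬B(n) ∧ ¬B(k))) ∨ (∀t B(t))
All bound variables are already distinct, so no renaming is needed.
Finally move all quantifiers to the prefix:
  ∃r ∀q ∀n ∀k ∀t (B(r) ∨ ¬B(q) ∨ ¬B(n) ∧ ¬B(k) ∨ B(t))
The prefix is ∃r ∀q ∀n ∀k ∀t: 4 universal, 1 existential.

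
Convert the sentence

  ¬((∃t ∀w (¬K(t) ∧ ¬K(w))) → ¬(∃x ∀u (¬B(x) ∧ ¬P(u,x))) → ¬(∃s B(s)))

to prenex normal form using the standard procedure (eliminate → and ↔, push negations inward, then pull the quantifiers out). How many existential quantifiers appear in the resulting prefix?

Rewrite implications/biconditionals: A → B as ¬A ∨ B.
  ¬(¬(∃t ∀w (¬K(t) ∧ ¬K(w))) ∨ ¬¬(∃x ∀u (¬B(x) ∧ ¬P(u,x))) ∨ ¬(∃s B(s)))
Push ¬ through the quantifiers and connectives to reach negation normal form:
  (∃t ∀w (¬K(t) ∧ ¬K(w))) ∧ (∀x ∃u (B(x) ∨ P(u,x))) ∧ (∃s B(s))
All bound variables are already distinct, so no renaming is needed.
Finally move all quantifiers to the prefix:
  ∃t ∀w ∀x ∃u ∃s (¬K(t) ∧ ¬K(w) ∧ (B(x) ∨ P(u,x)) ∧ B(s))
The prefix is ∃t ∀w ∀x ∃u ∃s: 2 universal, 3 existential.

3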